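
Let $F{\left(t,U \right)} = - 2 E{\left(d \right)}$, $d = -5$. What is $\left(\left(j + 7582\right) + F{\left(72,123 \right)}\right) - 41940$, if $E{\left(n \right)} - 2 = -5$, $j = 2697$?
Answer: $-31655$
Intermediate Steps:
$E{\left(n \right)} = -3$ ($E{\left(n \right)} = 2 - 5 = -3$)
$F{\left(t,U \right)} = 6$ ($F{\left(t,U \right)} = \left(-2\right) \left(-3\right) = 6$)
$\left(\left(j + 7582\right) + F{\left(72,123 \right)}\right) - 41940 = \left(\left(2697 + 7582\right) + 6\right) - 41940 = \left(10279 + 6\right) - 41940 = 10285 - 41940 = -31655$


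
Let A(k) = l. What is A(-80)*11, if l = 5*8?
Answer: 440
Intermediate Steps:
l = 40
A(k) = 40
A(-80)*11 = 40*11 = 440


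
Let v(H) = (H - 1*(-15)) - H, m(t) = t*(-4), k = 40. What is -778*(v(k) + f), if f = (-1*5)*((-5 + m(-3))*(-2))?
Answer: -66130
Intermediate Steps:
m(t) = -4*t
v(H) = 15 (v(H) = (H + 15) - H = (15 + H) - H = 15)
f = 70 (f = (-1*5)*((-5 - 4*(-3))*(-2)) = -5*(-5 + 12)*(-2) = -35*(-2) = -5*(-14) = 70)
-778*(v(k) + f) = -778*(15 + 70) = -778*85 = -66130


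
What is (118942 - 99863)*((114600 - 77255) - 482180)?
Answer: -8487006965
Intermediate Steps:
(118942 - 99863)*((114600 - 77255) - 482180) = 19079*(37345 - 482180) = 19079*(-444835) = -8487006965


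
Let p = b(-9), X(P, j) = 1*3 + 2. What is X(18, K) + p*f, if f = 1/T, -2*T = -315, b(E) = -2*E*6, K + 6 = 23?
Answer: 199/35 ≈ 5.6857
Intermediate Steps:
K = 17 (K = -6 + 23 = 17)
b(E) = -12*E
T = 315/2 (T = -½*(-315) = 315/2 ≈ 157.50)
X(P, j) = 5 (X(P, j) = 3 + 2 = 5)
p = 108 (p = -12*(-9) = 108)
f = 2/315 (f = 1/(315/2) = 2/315 ≈ 0.0063492)
X(18, K) + p*f = 5 + 108*(2/315) = 5 + 24/35 = 199/35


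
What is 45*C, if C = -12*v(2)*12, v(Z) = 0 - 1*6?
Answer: 38880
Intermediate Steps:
v(Z) = -6 (v(Z) = 0 - 6 = -6)
C = 864 (C = -12*(-6)*12 = 72*12 = 864)
45*C = 45*864 = 38880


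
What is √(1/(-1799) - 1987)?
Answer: I*√6430730586/1799 ≈ 44.576*I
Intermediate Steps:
√(1/(-1799) - 1987) = √(-1/1799 - 1987) = √(-3574614/1799) = I*√6430730586/1799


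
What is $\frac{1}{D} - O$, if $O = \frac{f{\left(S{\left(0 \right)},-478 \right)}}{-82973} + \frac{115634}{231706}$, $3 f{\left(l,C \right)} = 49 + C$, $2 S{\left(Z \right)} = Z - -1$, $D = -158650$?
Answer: $- \frac{3654170655641}{7296891144650} \approx -0.50078$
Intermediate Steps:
$S{\left(Z \right)} = \frac{1}{2} + \frac{Z}{2}$ ($S{\left(Z \right)} = \frac{Z - -1}{2} = \frac{Z + 1}{2} = \frac{1 + Z}{2} = \frac{1}{2} + \frac{Z}{2}$)
$f{\left(l,C \right)} = \frac{49}{3} + \frac{C}{3}$ ($f{\left(l,C \right)} = \frac{49 + C}{3} = \frac{49}{3} + \frac{C}{3}$)
$O = \frac{437619720}{873879179}$ ($O = \frac{\frac{49}{3} + \frac{1}{3} \left(-478\right)}{-82973} + \frac{115634}{231706} = \left(\frac{49}{3} - \frac{478}{3}\right) \left(- \frac{1}{82973}\right) + 115634 \cdot \frac{1}{231706} = \left(-143\right) \left(- \frac{1}{82973}\right) + \frac{57817}{115853} = \frac{13}{7543} + \frac{57817}{115853} = \frac{437619720}{873879179} \approx 0.50078$)
$\frac{1}{D} - O = \frac{1}{-158650} - \frac{437619720}{873879179} = - \frac{1}{158650} - \frac{437619720}{873879179} = - \frac{3654170655641}{7296891144650}$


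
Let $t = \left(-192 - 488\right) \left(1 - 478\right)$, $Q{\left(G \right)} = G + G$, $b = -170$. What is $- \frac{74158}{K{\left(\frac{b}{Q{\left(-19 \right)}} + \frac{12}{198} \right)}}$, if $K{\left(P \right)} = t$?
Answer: $- \frac{37079}{162180} \approx -0.22863$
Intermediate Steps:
$Q{\left(G \right)} = 2 G$
$t = 324360$ ($t = \left(-680\right) \left(-477\right) = 324360$)
$K{\left(P \right)} = 324360$
$- \frac{74158}{K{\left(\frac{b}{Q{\left(-19 \right)}} + \frac{12}{198} \right)}} = - \frac{74158}{324360} = \left(-74158\right) \frac{1}{324360} = - \frac{37079}{162180}$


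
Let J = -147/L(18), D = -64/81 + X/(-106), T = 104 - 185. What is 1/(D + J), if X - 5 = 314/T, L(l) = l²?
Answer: -17172/21541 ≈ -0.79718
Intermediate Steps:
T = -81
X = 91/81 (X = 5 + 314/(-81) = 5 + 314*(-1/81) = 5 - 314/81 = 91/81 ≈ 1.1235)
D = -6875/8586 (D = -64/81 + (91/81)/(-106) = -64*1/81 + (91/81)*(-1/106) = -64/81 - 91/8586 = -6875/8586 ≈ -0.80072)
J = -49/108 (J = -147/(18²) = -147/324 = -147*1/324 = -49/108 ≈ -0.45370)
1/(D + J) = 1/(-6875/8586 - 49/108) = 1/(-21541/17172) = -17172/21541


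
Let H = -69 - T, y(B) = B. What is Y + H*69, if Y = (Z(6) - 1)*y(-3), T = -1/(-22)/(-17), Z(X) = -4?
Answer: -1774935/374 ≈ -4745.8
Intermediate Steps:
T = -1/374 (T = -1*(-1/22)*(-1/17) = (1/22)*(-1/17) = -1/374 ≈ -0.0026738)
Y = 15 (Y = (-4 - 1)*(-3) = -5*(-3) = 15)
H = -25805/374 (H = -69 - 1*(-1/374) = -69 + 1/374 = -25805/374 ≈ -68.997)
Y + H*69 = 15 - 25805/374*69 = 15 - 1780545/374 = -1774935/374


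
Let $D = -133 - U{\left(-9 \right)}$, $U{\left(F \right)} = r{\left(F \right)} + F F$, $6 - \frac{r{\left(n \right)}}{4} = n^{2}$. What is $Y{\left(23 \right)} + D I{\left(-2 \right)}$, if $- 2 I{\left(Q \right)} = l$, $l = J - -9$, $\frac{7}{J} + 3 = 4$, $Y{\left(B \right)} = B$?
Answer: $-665$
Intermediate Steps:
$r{\left(n \right)} = 24 - 4 n^{2}$
$J = 7$ ($J = \frac{7}{-3 + 4} = \frac{7}{1} = 7 \cdot 1 = 7$)
$U{\left(F \right)} = 24 - 3 F^{2}$ ($U{\left(F \right)} = \left(24 - 4 F^{2}\right) + F F = \left(24 - 4 F^{2}\right) + F^{2} = 24 - 3 F^{2}$)
$l = 16$ ($l = 7 - -9 = 7 + 9 = 16$)
$I{\left(Q \right)} = -8$ ($I{\left(Q \right)} = \left(- \frac{1}{2}\right) 16 = -8$)
$D = 86$ ($D = -133 - \left(24 - 3 \left(-9\right)^{2}\right) = -133 - \left(24 - 243\right) = -133 - -219 = -133 + 219 = 86$)
$Y{\left(23 \right)} + D I{\left(-2 \right)} = 23 + 86 \left(-8\right) = 23 - 688 = -665$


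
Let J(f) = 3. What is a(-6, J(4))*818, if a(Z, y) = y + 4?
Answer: 5726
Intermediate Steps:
a(Z, y) = 4 + y
a(-6, J(4))*818 = (4 + 3)*818 = 7*818 = 5726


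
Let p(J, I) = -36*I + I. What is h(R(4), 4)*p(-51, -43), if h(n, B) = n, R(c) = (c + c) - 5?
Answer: 4515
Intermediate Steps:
p(J, I) = -35*I
R(c) = -5 + 2*c (R(c) = 2*c - 5 = -5 + 2*c)
h(R(4), 4)*p(-51, -43) = (-5 + 2*4)*(-35*(-43)) = (-5 + 8)*1505 = 3*1505 = 4515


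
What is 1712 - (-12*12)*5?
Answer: 2432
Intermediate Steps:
1712 - (-12*12)*5 = 1712 - (-144)*5 = 1712 - 1*(-720) = 1712 + 720 = 2432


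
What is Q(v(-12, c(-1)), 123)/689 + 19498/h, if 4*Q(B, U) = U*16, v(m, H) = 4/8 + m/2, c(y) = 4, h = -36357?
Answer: 4453522/25049973 ≈ 0.17779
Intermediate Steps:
v(m, H) = 1/2 + m/2 (v(m, H) = 4*(1/8) + m*(1/2) = 1/2 + m/2)
Q(B, U) = 4*U (Q(B, U) = (U*16)/4 = (16*U)/4 = 4*U)
Q(v(-12, c(-1)), 123)/689 + 19498/h = (4*123)/689 + 19498/(-36357) = 492*(1/689) + 19498*(-1/36357) = 492/689 - 19498/36357 = 4453522/25049973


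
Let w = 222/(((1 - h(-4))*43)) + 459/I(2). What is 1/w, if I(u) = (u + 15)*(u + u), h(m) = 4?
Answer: 172/865 ≈ 0.19884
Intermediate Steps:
I(u) = 2*u*(15 + u) (I(u) = (15 + u)*(2*u) = 2*u*(15 + u))
w = 865/172 (w = 222/(((1 - 1*4)*43)) + 459/((2*2*(15 + 2))) = 222/(((1 - 4)*43)) + 459/((2*2*17)) = 222/((-3*43)) + 459/68 = 222/(-129) + 459*(1/68) = 222*(-1/129) + 27/4 = -74/43 + 27/4 = 865/172 ≈ 5.0291)
1/w = 1/(865/172) = 172/865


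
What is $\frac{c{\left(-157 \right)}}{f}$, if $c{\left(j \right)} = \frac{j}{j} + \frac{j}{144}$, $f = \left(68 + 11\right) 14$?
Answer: $- \frac{13}{159264} \approx -8.1626 \cdot 10^{-5}$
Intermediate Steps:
$f = 1106$ ($f = 79 \cdot 14 = 1106$)
$c{\left(j \right)} = 1 + \frac{j}{144}$ ($c{\left(j \right)} = 1 + j \frac{1}{144} = 1 + \frac{j}{144}$)
$\frac{c{\left(-157 \right)}}{f} = \frac{1 + \frac{1}{144} \left(-157\right)}{1106} = \left(1 - \frac{157}{144}\right) \frac{1}{1106} = \left(- \frac{13}{144}\right) \frac{1}{1106} = - \frac{13}{159264}$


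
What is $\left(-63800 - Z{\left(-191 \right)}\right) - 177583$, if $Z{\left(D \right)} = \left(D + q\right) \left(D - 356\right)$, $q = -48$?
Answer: $-372116$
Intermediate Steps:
$Z{\left(D \right)} = \left(-356 + D\right) \left(-48 + D\right)$ ($Z{\left(D \right)} = \left(D - 48\right) \left(D - 356\right) = \left(-48 + D\right) \left(-356 + D\right) = \left(-356 + D\right) \left(-48 + D\right)$)
$\left(-63800 - Z{\left(-191 \right)}\right) - 177583 = \left(-63800 - \left(17088 + \left(-191\right)^{2} - -77164\right)\right) - 177583 = \left(-63800 - \left(17088 + 36481 + 77164\right)\right) - 177583 = \left(-63800 - 130733\right) - 177583 = -194533 - 177583 = -372116$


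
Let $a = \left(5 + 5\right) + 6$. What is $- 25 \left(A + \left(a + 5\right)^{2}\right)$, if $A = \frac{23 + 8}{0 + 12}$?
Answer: $- \frac{133075}{12} \approx -11090.0$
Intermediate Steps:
$a = 16$ ($a = 10 + 6 = 16$)
$A = \frac{31}{12} \approx 2.5833$
$- 25 \left(A + \left(a + 5\right)^{2}\right) = - 25 \left(\frac{31}{12} + \left(16 + 5\right)^{2}\right) = - 25 \left(\frac{31}{12} + 21^{2}\right) = - 25 \left(\frac{31}{12} + 441\right) = \left(-25\right) \frac{5323}{12} = - \frac{133075}{12}$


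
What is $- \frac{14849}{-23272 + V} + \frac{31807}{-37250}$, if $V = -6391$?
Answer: $- \frac{390365791}{1104946750} \approx -0.35329$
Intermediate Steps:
$- \frac{14849}{-23272 + V} + \frac{31807}{-37250} = - \frac{14849}{-23272 - 6391} + \frac{31807}{-37250} = - \frac{14849}{-29663} + 31807 \left(- \frac{1}{37250}\right) = \left(-14849\right) \left(- \frac{1}{29663}\right) - \frac{31807}{37250} = \frac{14849}{29663} - \frac{31807}{37250} = - \frac{390365791}{1104946750}$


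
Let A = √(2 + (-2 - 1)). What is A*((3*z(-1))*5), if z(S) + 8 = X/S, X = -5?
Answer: -45*I ≈ -45.0*I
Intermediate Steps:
z(S) = -8 - 5/S
A = I (A = √(2 - 3) = √(-1) = I ≈ 1.0*I)
A*((3*z(-1))*5) = I*((3*(-8 - 5/(-1)))*5) = I*((3*(-8 - 5*(-1)))*5) = I*((3*(-8 + 5))*5) = I*((3*(-3))*5) = I*(-9*5) = I*(-45) = -45*I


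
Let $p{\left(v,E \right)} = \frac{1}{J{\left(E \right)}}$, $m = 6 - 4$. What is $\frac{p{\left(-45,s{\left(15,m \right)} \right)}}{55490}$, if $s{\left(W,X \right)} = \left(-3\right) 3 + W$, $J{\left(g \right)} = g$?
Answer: $\frac{1}{332940} \approx 3.0035 \cdot 10^{-6}$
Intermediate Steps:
$m = 2$
$s{\left(W,X \right)} = -9 + W$
$p{\left(v,E \right)} = \frac{1}{E}$
$\frac{p{\left(-45,s{\left(15,m \right)} \right)}}{55490} = \frac{1}{\left(-9 + 15\right) 55490} = \frac{1}{6} \cdot \frac{1}{55490} = \frac{1}{332940}$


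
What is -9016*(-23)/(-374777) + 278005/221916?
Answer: 58171602797/83169012732 ≈ 0.69944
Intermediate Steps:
-9016*(-23)/(-374777) + 278005/221916 = 207368*(-1/374777) + 278005*(1/221916) = -207368/374777 + 278005/221916 = 58171602797/83169012732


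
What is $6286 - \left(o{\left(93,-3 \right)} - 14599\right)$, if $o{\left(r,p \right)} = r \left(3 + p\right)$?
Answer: $20885$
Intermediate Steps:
$6286 - \left(o{\left(93,-3 \right)} - 14599\right) = 6286 - \left(93 \left(3 - 3\right) - 14599\right) = 6286 - \left(93 \cdot 0 - 14599\right) = 6286 - \left(0 - 14599\right) = 6286 - -14599 = 6286 + 14599 = 20885$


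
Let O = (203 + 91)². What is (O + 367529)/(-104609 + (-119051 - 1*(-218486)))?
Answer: -453965/5174 ≈ -87.740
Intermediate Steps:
O = 86436 (O = 294² = 86436)
(O + 367529)/(-104609 + (-119051 - 1*(-218486))) = (86436 + 367529)/(-104609 + (-119051 - 1*(-218486))) = 453965/(-104609 + (-119051 + 218486)) = 453965/(-104609 + 99435) = 453965/(-5174) = 453965*(-1/5174) = -453965/5174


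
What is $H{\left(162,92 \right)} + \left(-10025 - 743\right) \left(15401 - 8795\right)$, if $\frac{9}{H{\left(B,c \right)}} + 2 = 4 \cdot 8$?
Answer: $- \frac{711334077}{10} \approx -7.1133 \cdot 10^{7}$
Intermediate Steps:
$H{\left(B,c \right)} = \frac{3}{10}$ ($H{\left(B,c \right)} = \frac{9}{-2 + 4 \cdot 8} = \frac{9}{-2 + 32} = \frac{9}{30} = 9 \cdot \frac{1}{30} = \frac{3}{10}$)
$H{\left(162,92 \right)} + \left(-10025 - 743\right) \left(15401 - 8795\right) = \frac{3}{10} + \left(-10025 - 743\right) \left(15401 - 8795\right) = \frac{3}{10} - 71133408 = - \frac{711334077}{10}$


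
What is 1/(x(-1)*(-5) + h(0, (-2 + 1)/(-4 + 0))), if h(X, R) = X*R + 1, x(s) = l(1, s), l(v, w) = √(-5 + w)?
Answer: I/(I + 5*√6) ≈ 0.0066225 + 0.081109*I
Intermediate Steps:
x(s) = √(-5 + s)
h(X, R) = 1 + R*X (h(X, R) = R*X + 1 = 1 + R*X)
1/(x(-1)*(-5) + h(0, (-2 + 1)/(-4 + 0))) = 1/(√(-5 - 1)*(-5) + (1 + ((-2 + 1)/(-4 + 0))*0)) = 1/(√(-6)*(-5) + (1 - 1/(-4)*0)) = 1/((I*√6)*(-5) + (1 - 1*(-¼)*0)) = 1/(-5*I*√6 + (1 + (¼)*0)) = 1/(-5*I*√6 + (1 + 0)) = 1/(-5*I*√6 + 1) = 1/(1 - 5*I*√6)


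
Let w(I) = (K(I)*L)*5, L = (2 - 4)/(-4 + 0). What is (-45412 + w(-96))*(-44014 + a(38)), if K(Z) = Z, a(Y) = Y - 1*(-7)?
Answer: 2007272788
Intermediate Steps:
a(Y) = 7 + Y (a(Y) = Y + 7 = 7 + Y)
L = ½ (L = -2/(-4) = -2*(-¼) = ½ ≈ 0.50000)
w(I) = 5*I/2 (w(I) = (I*(½))*5 = (I/2)*5 = 5*I/2)
(-45412 + w(-96))*(-44014 + a(38)) = (-45412 + (5/2)*(-96))*(-44014 + (7 + 38)) = (-45412 - 240)*(-44014 + 45) = -45652*(-43969) = 2007272788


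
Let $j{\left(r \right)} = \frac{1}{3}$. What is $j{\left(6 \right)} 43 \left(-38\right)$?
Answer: $- \frac{1634}{3} \approx -544.67$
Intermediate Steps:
$j{\left(r \right)} = \frac{1}{3}$
$j{\left(6 \right)} 43 \left(-38\right) = \frac{1}{3} \cdot 43 \left(-38\right) = \frac{43}{3} \left(-38\right) = - \frac{1634}{3}$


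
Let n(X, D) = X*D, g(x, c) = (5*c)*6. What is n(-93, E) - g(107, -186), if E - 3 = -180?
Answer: 22041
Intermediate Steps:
E = -177 (E = 3 - 180 = -177)
g(x, c) = 30*c
n(X, D) = D*X
n(-93, E) - g(107, -186) = -177*(-93) - 30*(-186) = 16461 - 1*(-5580) = 16461 + 5580 = 22041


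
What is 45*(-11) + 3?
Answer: -492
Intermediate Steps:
45*(-11) + 3 = -495 + 3 = -492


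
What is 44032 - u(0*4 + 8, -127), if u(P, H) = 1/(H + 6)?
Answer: 5327873/121 ≈ 44032.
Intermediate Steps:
u(P, H) = 1/(6 + H)
44032 - u(0*4 + 8, -127) = 44032 - 1/(6 - 127) = 44032 - 1/(-121) = 44032 - 1*(-1/121) = 44032 + 1/121 = 5327873/121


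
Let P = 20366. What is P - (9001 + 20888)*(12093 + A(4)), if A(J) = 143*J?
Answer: -378523819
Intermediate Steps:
P - (9001 + 20888)*(12093 + A(4)) = 20366 - (9001 + 20888)*(12093 + 143*4) = 20366 - 29889*(12093 + 572) = 20366 - 29889*12665 = 20366 - 1*378544185 = 20366 - 378544185 = -378523819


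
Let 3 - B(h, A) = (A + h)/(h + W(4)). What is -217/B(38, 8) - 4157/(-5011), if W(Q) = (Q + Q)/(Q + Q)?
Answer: -42112946/355781 ≈ -118.37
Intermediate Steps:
W(Q) = 1 (W(Q) = (2*Q)/((2*Q)) = (2*Q)*(1/(2*Q)) = 1)
B(h, A) = 3 - (A + h)/(1 + h) (B(h, A) = 3 - (A + h)/(h + 1) = 3 - (A + h)/(1 + h))
-217/B(38, 8) - 4157/(-5011) = -217*(1 + 38)/(3 - 1*8 + 2*38) - 4157/(-5011) = -217*39/(3 - 8 + 76) - 4157*(-1/5011) = -217/((1/39)*71) + 4157/5011 = -217/71/39 + 4157/5011 = -217*39/71 + 4157/5011 = -8463/71 + 4157/5011 = -42112946/355781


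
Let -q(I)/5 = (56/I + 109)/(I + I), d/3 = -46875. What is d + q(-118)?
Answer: -1958030485/13924 ≈ -1.4062e+5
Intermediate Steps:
d = -140625 (d = 3*(-46875) = -140625)
q(I) = -5*(109 + 56/I)/(2*I) (q(I) = -5*(56/I + 109)/(I + I) = -5*(109 + 56/I)/(2*I))
d + q(-118) = -140625 + (5/2)*(-56 - 109*(-118))/(-118)² = -140625 + (5/2)*(1/13924)*(-56 + 12862) = -140625 + (5/2)*(1/13924)*12806 = -140625 + 32015/13924 = -1958030485/13924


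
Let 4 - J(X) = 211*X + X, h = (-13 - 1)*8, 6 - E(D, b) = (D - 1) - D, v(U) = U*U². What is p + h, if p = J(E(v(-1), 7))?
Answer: -1592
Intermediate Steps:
v(U) = U³
E(D, b) = 7 (E(D, b) = 6 - ((D - 1) - D) = 6 - ((-1 + D) - D) = 6 - 1*(-1) = 6 + 1 = 7)
h = -112 (h = -14*8 = -112)
J(X) = 4 - 212*X (J(X) = 4 - (211*X + X) = 4 - 212*X)
p = -1480 (p = 4 - 212*7 = 4 - 1484 = -1480)
p + h = -1480 - 112 = -1592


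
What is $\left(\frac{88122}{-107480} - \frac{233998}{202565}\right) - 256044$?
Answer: $- \frac{557455262193077}{2177168620} \approx -2.5605 \cdot 10^{5}$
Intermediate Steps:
$\left(\frac{88122}{-107480} - \frac{233998}{202565}\right) - 256044 = \left(88122 \left(- \frac{1}{107480}\right) - \frac{233998}{202565}\right) - 256044 = \left(- \frac{44061}{53740} - \frac{233998}{202565}\right) - 256044 = - \frac{4300053797}{2177168620} - 256044 = - \frac{557455262193077}{2177168620}$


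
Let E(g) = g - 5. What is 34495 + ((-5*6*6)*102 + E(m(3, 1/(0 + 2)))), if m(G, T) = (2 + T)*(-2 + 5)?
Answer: 32275/2 ≈ 16138.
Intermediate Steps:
m(G, T) = 6 + 3*T (m(G, T) = (2 + T)*3 = 6 + 3*T)
E(g) = -5 + g
34495 + ((-5*6*6)*102 + E(m(3, 1/(0 + 2)))) = 34495 + ((-5*6*6)*102 + (-5 + (6 + 3/(0 + 2)))) = 34495 + (-30*6*102 + (-5 + (6 + 3/2))) = 34495 + (-180*102 + (-5 + (6 + 3*(½)))) = 34495 + (-18360 + (-5 + (6 + 3/2))) = 34495 + (-18360 + (-5 + 15/2)) = 34495 + (-18360 + 5/2) = 34495 - 36715/2 = 32275/2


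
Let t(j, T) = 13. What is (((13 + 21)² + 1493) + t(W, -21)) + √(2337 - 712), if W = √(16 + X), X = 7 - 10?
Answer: 2662 + 5*√65 ≈ 2702.3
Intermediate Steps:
X = -3
W = √13 (W = √(16 - 3) = √13 ≈ 3.6056)
(((13 + 21)² + 1493) + t(W, -21)) + √(2337 - 712) = (((13 + 21)² + 1493) + 13) + √(2337 - 712) = ((34² + 1493) + 13) + √1625 = ((1156 + 1493) + 13) + 5*√65 = (2649 + 13) + 5*√65 = 2662 + 5*√65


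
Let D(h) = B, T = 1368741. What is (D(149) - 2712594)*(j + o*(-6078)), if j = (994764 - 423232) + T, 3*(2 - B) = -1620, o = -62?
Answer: -6284120097668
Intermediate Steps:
B = 542 (B = 2 - ⅓*(-1620) = 2 + 540 = 542)
D(h) = 542
j = 1940273 (j = (994764 - 423232) + 1368741 = 571532 + 1368741 = 1940273)
(D(149) - 2712594)*(j + o*(-6078)) = (542 - 2712594)*(1940273 - 62*(-6078)) = -2712052*(1940273 + 376836) = -2712052*2317109 = -6284120097668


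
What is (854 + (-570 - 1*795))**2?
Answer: 261121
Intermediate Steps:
(854 + (-570 - 1*795))**2 = (854 + (-570 - 795))**2 = (854 - 1365)**2 = (-511)**2 = 261121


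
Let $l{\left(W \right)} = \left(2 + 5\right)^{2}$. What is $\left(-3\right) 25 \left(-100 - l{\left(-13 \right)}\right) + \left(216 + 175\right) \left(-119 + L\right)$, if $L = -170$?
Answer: $-101824$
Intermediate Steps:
$l{\left(W \right)} = 49$ ($l{\left(W \right)} = 7^{2} = 49$)
$\left(-3\right) 25 \left(-100 - l{\left(-13 \right)}\right) + \left(216 + 175\right) \left(-119 + L\right) = \left(-3\right) 25 \left(-100 - 49\right) + \left(216 + 175\right) \left(-119 - 170\right) = - 75 \left(-100 - 49\right) + 391 \left(-289\right) = \left(-75\right) \left(-149\right) - 112999 = 11175 - 112999 = -101824$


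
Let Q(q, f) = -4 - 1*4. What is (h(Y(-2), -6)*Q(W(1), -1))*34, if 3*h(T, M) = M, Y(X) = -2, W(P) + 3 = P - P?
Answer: 544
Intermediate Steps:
W(P) = -3 (W(P) = -3 + (P - P) = -3 + 0 = -3)
h(T, M) = M/3
Q(q, f) = -8 (Q(q, f) = -4 - 4 = -8)
(h(Y(-2), -6)*Q(W(1), -1))*34 = (((⅓)*(-6))*(-8))*34 = -2*(-8)*34 = 16*34 = 544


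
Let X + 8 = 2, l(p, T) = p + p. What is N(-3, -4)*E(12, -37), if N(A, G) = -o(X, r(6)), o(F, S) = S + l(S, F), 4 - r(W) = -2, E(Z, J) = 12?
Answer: -216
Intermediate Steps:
l(p, T) = 2*p
X = -6 (X = -8 + 2 = -6)
r(W) = 6 (r(W) = 4 - 1*(-2) = 4 + 2 = 6)
o(F, S) = 3*S (o(F, S) = S + 2*S = 3*S)
N(A, G) = -18 (N(A, G) = -3*6 = -1*18 = -18)
N(-3, -4)*E(12, -37) = -18*12 = -216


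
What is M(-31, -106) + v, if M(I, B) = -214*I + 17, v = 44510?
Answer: 51161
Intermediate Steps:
M(I, B) = 17 - 214*I
M(-31, -106) + v = (17 - 214*(-31)) + 44510 = (17 + 6634) + 44510 = 6651 + 44510 = 51161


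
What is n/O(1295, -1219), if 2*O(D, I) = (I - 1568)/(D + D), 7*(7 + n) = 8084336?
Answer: -5982372380/2787 ≈ -2.1465e+6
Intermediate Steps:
n = 8084287/7 (n = -7 + (⅐)*8084336 = -7 + 8084336/7 = 8084287/7 ≈ 1.1549e+6)
O(D, I) = (-1568 + I)/(4*D) (O(D, I) = ((I - 1568)/(D + D))/2 = ((-1568 + I)/((2*D)))/2 = ((-1568 + I)*(1/(2*D)))/2 = ((-1568 + I)/(2*D))/2 = (-1568 + I)/(4*D))
n/O(1295, -1219) = 8084287/(7*(((¼)*(-1568 - 1219)/1295))) = 8084287/(7*(((¼)*(1/1295)*(-2787)))) = 8084287/(7*(-2787/5180)) = (8084287/7)*(-5180/2787) = -5982372380/2787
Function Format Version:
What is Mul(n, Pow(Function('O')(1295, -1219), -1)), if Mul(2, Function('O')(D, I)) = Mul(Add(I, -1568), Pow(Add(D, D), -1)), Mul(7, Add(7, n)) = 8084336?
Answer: Rational(-5982372380, 2787) ≈ -2.1465e+6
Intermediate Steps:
n = Rational(8084287, 7) (n = Add(-7, Mul(Rational(1, 7), 8084336)) = Add(-7, Rational(8084336, 7)) = Rational(8084287, 7) ≈ 1.1549e+6)
Function('O')(D, I) = Mul(Rational(1, 4), Pow(D, -1), Add(-1568, I)) (Function('O')(D, I) = Mul(Rational(1, 2), Mul(Add(I, -1568), Pow(Add(D, D), -1))) = Mul(Rational(1, 2), Mul(Add(-1568, I), Pow(Mul(2, D), -1))) = Mul(Rational(1, 2), Mul(Add(-1568, I), Mul(Rational(1, 2), Pow(D, -1)))) = Mul(Rational(1, 2), Mul(Rational(1, 2), Pow(D, -1), Add(-1568, I))) = Mul(Rational(1, 4), Pow(D, -1), Add(-1568, I)))
Mul(n, Pow(Function('O')(1295, -1219), -1)) = Mul(Rational(8084287, 7), Pow(Mul(Rational(1, 4), Pow(1295, -1), Add(-1568, -1219)), -1)) = Mul(Rational(8084287, 7), Pow(Mul(Rational(1, 4), Rational(1, 1295), -2787), -1)) = Mul(Rational(8084287, 7), Pow(Rational(-2787, 5180), -1)) = Mul(Rational(8084287, 7), Rational(-5180, 2787)) = Rational(-5982372380, 2787)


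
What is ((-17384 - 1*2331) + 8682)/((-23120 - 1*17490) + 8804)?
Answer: 11033/31806 ≈ 0.34688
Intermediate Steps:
((-17384 - 1*2331) + 8682)/((-23120 - 1*17490) + 8804) = ((-17384 - 2331) + 8682)/((-23120 - 17490) + 8804) = (-19715 + 8682)/(-40610 + 8804) = -11033/(-31806) = -11033*(-1/31806) = 11033/31806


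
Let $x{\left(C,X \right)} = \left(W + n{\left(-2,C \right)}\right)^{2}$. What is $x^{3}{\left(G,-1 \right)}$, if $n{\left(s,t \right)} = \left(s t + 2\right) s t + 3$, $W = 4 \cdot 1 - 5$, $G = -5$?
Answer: $3297303959104$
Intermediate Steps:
$W = -1$ ($W = 4 - 5 = -1$)
$n{\left(s,t \right)} = 3 + s t \left(2 + s t\right)$ ($n{\left(s,t \right)} = \left(2 + s t\right) s t + 3 = s \left(2 + s t\right) t + 3 = s t \left(2 + s t\right) + 3 = 3 + s t \left(2 + s t\right)$)
$x{\left(C,X \right)} = \left(2 - 4 C + 4 C^{2}\right)^{2}$ ($x{\left(C,X \right)} = \left(-1 + \left(3 + \left(-2\right)^{2} C^{2} + 2 \left(-2\right) C\right)\right)^{2} = \left(-1 + \left(3 + 4 C^{2} - 4 C\right)\right)^{2} = \left(-1 + \left(3 - 4 C + 4 C^{2}\right)\right)^{2} = \left(2 - 4 C + 4 C^{2}\right)^{2}$)
$x^{3}{\left(G,-1 \right)} = \left(4 \left(1 - -10 + 2 \left(-5\right)^{2}\right)^{2}\right)^{3} = \left(4 \left(1 + 10 + 2 \cdot 25\right)^{2}\right)^{3} = \left(4 \left(1 + 10 + 50\right)^{2}\right)^{3} = \left(4 \cdot 61^{2}\right)^{3} = \left(4 \cdot 3721\right)^{3} = 14884^{3} = 3297303959104$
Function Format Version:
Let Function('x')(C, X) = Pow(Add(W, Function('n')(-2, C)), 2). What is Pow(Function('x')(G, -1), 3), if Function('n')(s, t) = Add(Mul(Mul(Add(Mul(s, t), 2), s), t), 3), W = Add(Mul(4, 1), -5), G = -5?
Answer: 3297303959104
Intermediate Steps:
W = -1 (W = Add(4, -5) = -1)
Function('n')(s, t) = Add(3, Mul(s, t, Add(2, Mul(s, t)))) (Function('n')(s, t) = Add(Mul(Mul(Add(2, Mul(s, t)), s), t), 3) = Add(Mul(Mul(s, Add(2, Mul(s, t))), t), 3) = Add(Mul(s, t, Add(2, Mul(s, t))), 3) = Add(3, Mul(s, t, Add(2, Mul(s, t)))))
Function('x')(C, X) = Pow(Add(2, Mul(-4, C), Mul(4, Pow(C, 2))), 2) (Function('x')(C, X) = Pow(Add(-1, Add(3, Mul(Pow(-2, 2), Pow(C, 2)), Mul(2, -2, C))), 2) = Pow(Add(-1, Add(3, Mul(4, Pow(C, 2)), Mul(-4, C))), 2) = Pow(Add(-1, Add(3, Mul(-4, C), Mul(4, Pow(C, 2)))), 2) = Pow(Add(2, Mul(-4, C), Mul(4, Pow(C, 2))), 2))
Pow(Function('x')(G, -1), 3) = Pow(Mul(4, Pow(Add(1, Mul(-2, -5), Mul(2, Pow(-5, 2))), 2)), 3) = Pow(Mul(4, Pow(Add(1, 10, Mul(2, 25)), 2)), 3) = Pow(Mul(4, Pow(Add(1, 10, 50), 2)), 3) = Pow(Mul(4, Pow(61, 2)), 3) = Pow(Mul(4, 3721), 3) = Pow(14884, 3) = 3297303959104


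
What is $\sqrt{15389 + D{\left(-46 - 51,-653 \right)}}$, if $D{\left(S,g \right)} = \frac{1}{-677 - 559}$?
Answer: $\frac{\sqrt{5877428127}}{618} \approx 124.05$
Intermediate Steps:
$D{\left(S,g \right)} = - \frac{1}{1236}$ ($D{\left(S,g \right)} = \frac{1}{-1236} = - \frac{1}{1236}$)
$\sqrt{15389 + D{\left(-46 - 51,-653 \right)}} = \sqrt{15389 - \frac{1}{1236}} = \sqrt{\frac{19020803}{1236}} = \frac{\sqrt{5877428127}}{618}$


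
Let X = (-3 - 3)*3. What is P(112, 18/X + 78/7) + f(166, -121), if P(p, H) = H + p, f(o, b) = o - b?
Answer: 2864/7 ≈ 409.14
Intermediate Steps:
X = -18 (X = -6*3 = -18)
P(112, 18/X + 78/7) + f(166, -121) = ((18/(-18) + 78/7) + 112) + (166 - 1*(-121)) = ((18*(-1/18) + 78*(⅐)) + 112) + (166 + 121) = ((-1 + 78/7) + 112) + 287 = (71/7 + 112) + 287 = 855/7 + 287 = 2864/7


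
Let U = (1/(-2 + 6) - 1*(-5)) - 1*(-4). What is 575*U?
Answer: 21275/4 ≈ 5318.8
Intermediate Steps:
U = 37/4 (U = (1/4 + 5) + 4 = (¼ + 5) + 4 = 21/4 + 4 = 37/4 ≈ 9.2500)
575*U = 575*(37/4) = 21275/4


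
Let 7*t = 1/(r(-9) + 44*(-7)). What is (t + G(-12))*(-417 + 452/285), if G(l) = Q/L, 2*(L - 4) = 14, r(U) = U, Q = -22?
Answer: 525546527/632415 ≈ 831.02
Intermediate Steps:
L = 11 (L = 4 + (1/2)*14 = 4 + 7 = 11)
t = -1/2219 (t = 1/(7*(-9 + 44*(-7))) = 1/(7*(-9 - 308)) = (1/7)/(-317) = (1/7)*(-1/317) = -1/2219 ≈ -0.00045065)
G(l) = -2 (G(l) = -22/11 = -22*1/11 = -2)
(t + G(-12))*(-417 + 452/285) = (-1/2219 - 2)*(-417 + 452/285) = -4439*(-417 + 452*(1/285))/2219 = -4439*(-417 + 452/285)/2219 = -4439/2219*(-118393/285) = 525546527/632415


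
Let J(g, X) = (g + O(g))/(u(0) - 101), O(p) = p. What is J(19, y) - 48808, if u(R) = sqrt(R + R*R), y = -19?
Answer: -4929646/101 ≈ -48808.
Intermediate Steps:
u(R) = sqrt(R + R**2)
J(g, X) = -2*g/101 (J(g, X) = (g + g)/(sqrt(0*(1 + 0)) - 101) = (2*g)/(sqrt(0*1) - 101) = (2*g)/(sqrt(0) - 101) = (2*g)/(0 - 101) = (2*g)/(-101) = (2*g)*(-1/101) = -2*g/101)
J(19, y) - 48808 = -2/101*19 - 48808 = -38/101 - 48808 = -4929646/101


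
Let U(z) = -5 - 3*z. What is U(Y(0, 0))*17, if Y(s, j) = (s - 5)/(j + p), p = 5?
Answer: -34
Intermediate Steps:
Y(s, j) = (-5 + s)/(5 + j) (Y(s, j) = (s - 5)/(j + 5) = (-5 + s)/(5 + j))
U(Y(0, 0))*17 = (-5 - 3*(-5 + 0)/(5 + 0))*17 = (-5 - 3*(-5)/5)*17 = (-5 - 3*(-1))*17 = (-5 + 3)*17 = -2*17 = -34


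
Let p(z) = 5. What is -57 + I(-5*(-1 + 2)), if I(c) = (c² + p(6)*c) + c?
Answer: -62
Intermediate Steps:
I(c) = c² + 6*c (I(c) = (c² + 5*c) + c = c² + 6*c)
-57 + I(-5*(-1 + 2)) = -57 + (-5*(-1 + 2))*(6 - 5*(-1 + 2)) = -57 + (-5*1)*(6 - 5*1) = -57 - 5*(6 - 5) = -57 - 5*1 = -57 - 5 = -62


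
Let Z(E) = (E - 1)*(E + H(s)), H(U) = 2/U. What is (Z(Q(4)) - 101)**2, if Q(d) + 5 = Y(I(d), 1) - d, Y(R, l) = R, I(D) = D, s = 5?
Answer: 134689/25 ≈ 5387.6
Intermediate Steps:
Q(d) = -5 (Q(d) = -5 + (d - d) = -5 + 0 = -5)
Z(E) = (-1 + E)*(2/5 + E) (Z(E) = (E - 1)*(E + 2/5) = (-1 + E)*(E + 2*(1/5)) = (-1 + E)*(E + 2/5) = (-1 + E)*(2/5 + E))
(Z(Q(4)) - 101)**2 = ((-2/5 + (-5)**2 - 3/5*(-5)) - 101)**2 = ((-2/5 + 25 + 3) - 101)**2 = (138/5 - 101)**2 = (-367/5)**2 = 134689/25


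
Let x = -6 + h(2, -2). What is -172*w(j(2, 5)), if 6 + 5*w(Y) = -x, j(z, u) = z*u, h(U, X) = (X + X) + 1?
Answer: -516/5 ≈ -103.20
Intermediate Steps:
h(U, X) = 1 + 2*X (h(U, X) = 2*X + 1 = 1 + 2*X)
j(z, u) = u*z
x = -9 (x = -6 + (1 + 2*(-2)) = -6 + (1 - 4) = -6 - 3 = -9)
w(Y) = ⅗ (w(Y) = -6/5 + (-1*(-9))/5 = -6/5 + (⅕)*9 = -6/5 + 9/5 = ⅗)
-172*w(j(2, 5)) = -172*⅗ = -516/5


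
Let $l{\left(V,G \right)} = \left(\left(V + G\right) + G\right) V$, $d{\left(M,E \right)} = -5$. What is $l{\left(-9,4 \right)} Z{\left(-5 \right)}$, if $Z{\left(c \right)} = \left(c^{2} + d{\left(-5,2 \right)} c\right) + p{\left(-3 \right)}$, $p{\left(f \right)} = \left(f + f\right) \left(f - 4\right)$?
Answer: $828$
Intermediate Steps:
$p{\left(f \right)} = 2 f \left(-4 + f\right)$
$l{\left(V,G \right)} = V \left(V + 2 G\right)$ ($l{\left(V,G \right)} = \left(\left(G + V\right) + G\right) V = \left(V + 2 G\right) V = V \left(V + 2 G\right)$)
$Z{\left(c \right)} = 42 + c^{2} - 5 c$ ($Z{\left(c \right)} = \left(c^{2} - 5 c\right) + 2 \left(-3\right) \left(-4 - 3\right) = \left(c^{2} - 5 c\right) + 2 \left(-3\right) \left(-7\right) = \left(c^{2} - 5 c\right) + 42 = 42 + c^{2} - 5 c$)
$l{\left(-9,4 \right)} Z{\left(-5 \right)} = - 9 \left(-9 + 2 \cdot 4\right) \left(42 + \left(-5\right)^{2} - -25\right) = - 9 \left(-9 + 8\right) \left(42 + 25 + 25\right) = \left(-9\right) \left(-1\right) 92 = 9 \cdot 92 = 828$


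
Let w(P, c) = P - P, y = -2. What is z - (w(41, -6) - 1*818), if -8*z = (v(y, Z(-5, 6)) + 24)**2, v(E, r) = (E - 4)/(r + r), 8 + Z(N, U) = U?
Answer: 23575/32 ≈ 736.72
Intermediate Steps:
Z(N, U) = -8 + U
w(P, c) = 0
v(E, r) = (-4 + E)/(2*r) (v(E, r) = (-4 + E)/((2*r)) = (-4 + E)*(1/(2*r)) = (-4 + E)/(2*r))
z = -2601/32 (z = -((-4 - 2)/(2*(-8 + 6)) + 24)**2/8 = -((1/2)*(-6)/(-2) + 24)**2/8 = -((1/2)*(-1/2)*(-6) + 24)**2/8 = -(3/2 + 24)**2/8 = -(51/2)**2/8 = -1/8*2601/4 = -2601/32 ≈ -81.281)
z - (w(41, -6) - 1*818) = -2601/32 - (0 - 1*818) = -2601/32 - (0 - 818) = -2601/32 - 1*(-818) = -2601/32 + 818 = 23575/32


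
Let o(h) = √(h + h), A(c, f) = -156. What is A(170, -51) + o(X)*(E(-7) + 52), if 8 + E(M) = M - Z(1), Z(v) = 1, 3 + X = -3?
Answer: -156 + 72*I*√3 ≈ -156.0 + 124.71*I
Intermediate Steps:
X = -6 (X = -3 - 3 = -6)
E(M) = -9 + M (E(M) = -8 + (M - 1*1) = -8 + (M - 1) = -8 + (-1 + M) = -9 + M)
o(h) = √2*√h (o(h) = √(2*h) = √2*√h)
A(170, -51) + o(X)*(E(-7) + 52) = -156 + (√2*√(-6))*((-9 - 7) + 52) = -156 + (√2*(I*√6))*(-16 + 52) = -156 + (2*I*√3)*36 = -156 + 72*I*√3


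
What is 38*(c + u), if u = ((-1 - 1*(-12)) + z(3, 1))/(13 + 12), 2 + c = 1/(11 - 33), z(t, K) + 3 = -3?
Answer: -3857/55 ≈ -70.127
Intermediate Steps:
z(t, K) = -6 (z(t, K) = -3 - 3 = -6)
c = -45/22 (c = -2 + 1/(11 - 33) = -2 + 1/(-22) = -2 - 1/22 = -45/22 ≈ -2.0455)
u = 1/5 (u = ((-1 - 1*(-12)) - 6)/(13 + 12) = ((-1 + 12) - 6)/25 = (11 - 6)*(1/25) = 5*(1/25) = 1/5 ≈ 0.20000)
38*(c + u) = 38*(-45/22 + 1/5) = 38*(-203/110) = -3857/55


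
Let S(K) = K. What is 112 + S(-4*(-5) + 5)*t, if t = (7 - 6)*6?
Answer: 262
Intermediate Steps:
t = 6 (t = 1*6 = 6)
112 + S(-4*(-5) + 5)*t = 112 + (-4*(-5) + 5)*6 = 112 + (20 + 5)*6 = 112 + 25*6 = 112 + 150 = 262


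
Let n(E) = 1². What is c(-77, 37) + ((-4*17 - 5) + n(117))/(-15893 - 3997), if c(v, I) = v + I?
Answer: -44196/1105 ≈ -39.996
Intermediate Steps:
n(E) = 1
c(v, I) = I + v
c(-77, 37) + ((-4*17 - 5) + n(117))/(-15893 - 3997) = (37 - 77) + ((-4*17 - 5) + 1)/(-15893 - 3997) = -40 + ((-68 - 5) + 1)/(-19890) = -40 + (-73 + 1)*(-1/19890) = -40 - 72*(-1/19890) = -40 + 4/1105 = -44196/1105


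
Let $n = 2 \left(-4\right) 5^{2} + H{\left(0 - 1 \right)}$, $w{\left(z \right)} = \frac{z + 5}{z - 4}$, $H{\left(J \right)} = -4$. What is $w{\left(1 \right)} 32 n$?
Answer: $13056$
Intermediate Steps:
$w{\left(z \right)} = \frac{5 + z}{-4 + z}$
$n = -204$ ($n = 2 \left(-4\right) 5^{2} - 4 = \left(-8\right) 25 - 4 = -200 - 4 = -204$)
$w{\left(1 \right)} 32 n = \frac{5 + 1}{-4 + 1} \cdot 32 \left(-204\right) = \frac{1}{-3} \cdot 6 \cdot 32 \left(-204\right) = \left(- \frac{1}{3}\right) 6 \cdot 32 \left(-204\right) = \left(-2\right) 32 \left(-204\right) = \left(-64\right) \left(-204\right) = 13056$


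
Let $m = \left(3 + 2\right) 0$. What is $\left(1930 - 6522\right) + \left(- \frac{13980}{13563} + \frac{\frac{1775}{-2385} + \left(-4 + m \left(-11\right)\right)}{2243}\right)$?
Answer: $- \frac{7405603525945}{1612355877} \approx -4593.0$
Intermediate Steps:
$m = 0$ ($m = 5 \cdot 0 = 0$)
$\left(1930 - 6522\right) + \left(- \frac{13980}{13563} + \frac{\frac{1775}{-2385} + \left(-4 + m \left(-11\right)\right)}{2243}\right) = \left(1930 - 6522\right) - \left(\frac{4660}{4521} - \frac{\frac{1775}{-2385} + \left(-4 + 0 \left(-11\right)\right)}{2243}\right) = -4592 - \left(\frac{4660}{4521} - \left(1775 \left(- \frac{1}{2385}\right) + \left(-4 + 0\right)\right) \frac{1}{2243}\right) = -4592 - \left(\frac{4660}{4521} - \left(- \frac{355}{477} - 4\right) \frac{1}{2243}\right) = -4592 - \frac{1665338761}{1612355877} = - \frac{7405603525945}{1612355877}$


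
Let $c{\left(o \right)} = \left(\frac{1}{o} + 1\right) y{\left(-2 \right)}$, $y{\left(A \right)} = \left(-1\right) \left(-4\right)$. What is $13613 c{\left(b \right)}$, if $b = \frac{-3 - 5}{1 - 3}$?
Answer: $68065$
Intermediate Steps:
$y{\left(A \right)} = 4$
$b = 4$ ($b = - \frac{8}{-2} = \left(-8\right) \left(- \frac{1}{2}\right) = 4$)
$c{\left(o \right)} = 4 + \frac{4}{o}$ ($c{\left(o \right)} = \left(\frac{1}{o} + 1\right) 4 = \left(1 + \frac{1}{o}\right) 4 = 4 + \frac{4}{o}$)
$13613 c{\left(b \right)} = 13613 \left(4 + \frac{4}{4}\right) = 13613 \left(4 + 4 \cdot \frac{1}{4}\right) = 13613 \left(4 + 1\right) = 13613 \cdot 5 = 68065$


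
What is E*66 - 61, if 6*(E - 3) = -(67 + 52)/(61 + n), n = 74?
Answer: 17186/135 ≈ 127.30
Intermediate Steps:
E = 2311/810 (E = 3 + (-(67 + 52)/(61 + 74))/6 = 3 + (-119/135)/6 = 3 + (-1*119/135)/6 = 3 + (⅙)*(-119/135) = 3 - 119/810 = 2311/810 ≈ 2.8531)
E*66 - 61 = (2311/810)*66 - 61 = 25421/135 - 61 = 17186/135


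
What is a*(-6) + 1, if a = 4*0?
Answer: 1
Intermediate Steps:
a = 0
a*(-6) + 1 = 0*(-6) + 1 = 0 + 1 = 1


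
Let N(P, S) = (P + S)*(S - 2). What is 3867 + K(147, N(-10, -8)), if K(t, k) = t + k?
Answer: 4194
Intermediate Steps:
N(P, S) = (-2 + S)*(P + S) (N(P, S) = (P + S)*(-2 + S) = (-2 + S)*(P + S))
K(t, k) = k + t
3867 + K(147, N(-10, -8)) = 3867 + (((-8)**2 - 2*(-10) - 2*(-8) - 10*(-8)) + 147) = 3867 + ((64 + 20 + 16 + 80) + 147) = 3867 + (180 + 147) = 3867 + 327 = 4194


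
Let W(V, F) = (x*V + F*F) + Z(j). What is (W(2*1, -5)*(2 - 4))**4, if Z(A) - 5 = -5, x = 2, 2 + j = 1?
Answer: 11316496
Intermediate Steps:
j = -1 (j = -2 + 1 = -1)
Z(A) = 0 (Z(A) = 5 - 5 = 0)
W(V, F) = F**2 + 2*V (W(V, F) = (2*V + F*F) + 0 = (2*V + F**2) + 0 = (F**2 + 2*V) + 0 = F**2 + 2*V)
(W(2*1, -5)*(2 - 4))**4 = (((-5)**2 + 2*(2*1))*(2 - 4))**4 = ((25 + 2*2)*(-2))**4 = ((25 + 4)*(-2))**4 = (29*(-2))**4 = (-58)**4 = 11316496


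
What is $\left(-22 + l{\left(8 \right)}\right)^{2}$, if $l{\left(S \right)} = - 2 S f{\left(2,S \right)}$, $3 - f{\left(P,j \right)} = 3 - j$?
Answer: $22500$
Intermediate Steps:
$f{\left(P,j \right)} = j$ ($f{\left(P,j \right)} = 3 - \left(3 - j\right) = 3 + \left(-3 + j\right) = j$)
$l{\left(S \right)} = - 2 S^{2}$ ($l{\left(S \right)} = - 2 S S = - 2 S^{2}$)
$\left(-22 + l{\left(8 \right)}\right)^{2} = \left(-22 - 2 \cdot 8^{2}\right)^{2} = \left(-22 - 128\right)^{2} = \left(-150\right)^{2} = 22500$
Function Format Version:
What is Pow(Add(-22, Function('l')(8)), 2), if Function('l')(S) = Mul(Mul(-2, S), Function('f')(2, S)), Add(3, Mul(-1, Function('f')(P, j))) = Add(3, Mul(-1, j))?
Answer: 22500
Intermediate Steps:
Function('f')(P, j) = j (Function('f')(P, j) = Add(3, Mul(-1, Add(3, Mul(-1, j)))) = Add(3, Add(-3, j)) = j)
Function('l')(S) = Mul(-2, Pow(S, 2)) (Function('l')(S) = Mul(Mul(-2, S), S) = Mul(-2, Pow(S, 2)))
Pow(Add(-22, Function('l')(8)), 2) = Pow(Add(-22, Mul(-2, Pow(8, 2))), 2) = Pow(Add(-22, Mul(-2, 64)), 2) = Pow(Add(-22, -128), 2) = Pow(-150, 2) = 22500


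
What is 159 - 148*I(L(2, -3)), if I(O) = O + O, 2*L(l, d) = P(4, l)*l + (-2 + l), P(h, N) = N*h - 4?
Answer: -1025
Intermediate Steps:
P(h, N) = -4 + N*h
L(l, d) = -1 + l/2 + l*(-4 + 4*l)/2 (L(l, d) = ((-4 + l*4)*l + (-2 + l))/2 = ((-4 + 4*l)*l + (-2 + l))/2 = (l*(-4 + 4*l) + (-2 + l))/2 = (-2 + l + l*(-4 + 4*l))/2 = -1 + l/2 + l*(-4 + 4*l)/2)
I(O) = 2*O
159 - 148*I(L(2, -3)) = 159 - 296*(-1 + (1/2)*2 + 2*2*(-1 + 2)) = 159 - 296*(-1 + 1 + 2*2*1) = 159 - 296*(-1 + 1 + 4) = 159 - 296*4 = 159 - 148*8 = 159 - 1184 = -1025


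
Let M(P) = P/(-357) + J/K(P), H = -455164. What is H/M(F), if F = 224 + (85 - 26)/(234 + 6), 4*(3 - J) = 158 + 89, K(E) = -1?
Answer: -2052550080/262099 ≈ -7831.2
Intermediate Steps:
J = -235/4 (J = 3 - (158 + 89)/4 = 3 - ¼*247 = 3 - 247/4 = -235/4 ≈ -58.750)
F = 53819/240 (F = 224 + 59/240 = 53819/240 ≈ 224.25)
M(P) = 235/4 - P/357 (M(P) = P/(-357) - 235/4/(-1) = P*(-1/357) - 235/4*(-1) = -P/357 + 235/4 = 235/4 - P/357)
H/M(F) = -455164/(235/4 - 1/357*53819/240) = -455164/(235/4 - 53819/85680) = -455164/4979881/85680 = -455164*85680/4979881 = -2052550080/262099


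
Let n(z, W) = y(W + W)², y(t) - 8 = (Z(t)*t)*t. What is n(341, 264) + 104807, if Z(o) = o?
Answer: 21667239428266407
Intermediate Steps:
y(t) = 8 + t³ (y(t) = 8 + (t*t)*t = 8 + t²*t = 8 + t³)
n(z, W) = (8 + 8*W³)² (n(z, W) = (8 + (W + W)³)² = (8 + (2*W)³)² = (8 + 8*W³)²)
n(341, 264) + 104807 = 64*(1 + 264³)² + 104807 = 64*(1 + 18399744)² + 104807 = 64*18399745² + 104807 = 64*338550616065025 + 104807 = 21667239428161600 + 104807 = 21667239428266407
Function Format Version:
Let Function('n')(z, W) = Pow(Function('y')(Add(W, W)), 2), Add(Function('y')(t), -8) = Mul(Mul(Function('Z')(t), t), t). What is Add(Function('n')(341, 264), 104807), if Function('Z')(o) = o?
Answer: 21667239428266407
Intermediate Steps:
Function('y')(t) = Add(8, Pow(t, 3)) (Function('y')(t) = Add(8, Mul(Mul(t, t), t)) = Add(8, Mul(Pow(t, 2), t)) = Add(8, Pow(t, 3)))
Function('n')(z, W) = Pow(Add(8, Mul(8, Pow(W, 3))), 2) (Function('n')(z, W) = Pow(Add(8, Pow(Add(W, W), 3)), 2) = Pow(Add(8, Pow(Mul(2, W), 3)), 2) = Pow(Add(8, Mul(8, Pow(W, 3))), 2))
Add(Function('n')(341, 264), 104807) = Add(Mul(64, Pow(Add(1, Pow(264, 3)), 2)), 104807) = Add(Mul(64, Pow(Add(1, 18399744), 2)), 104807) = Add(Mul(64, Pow(18399745, 2)), 104807) = Add(Mul(64, 338550616065025), 104807) = Add(21667239428161600, 104807) = 21667239428266407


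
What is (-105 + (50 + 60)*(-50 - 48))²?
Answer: 118483225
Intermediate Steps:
(-105 + (50 + 60)*(-50 - 48))² = (-105 + 110*(-98))² = (-105 - 10780)² = (-10885)² = 118483225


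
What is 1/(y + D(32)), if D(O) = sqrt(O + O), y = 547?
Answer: 1/555 ≈ 0.0018018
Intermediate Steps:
D(O) = sqrt(2)*sqrt(O) (D(O) = sqrt(2*O) = sqrt(2)*sqrt(O))
1/(y + D(32)) = 1/(547 + sqrt(2)*sqrt(32)) = 1/(547 + sqrt(2)*(4*sqrt(2))) = 1/(547 + 8) = 1/555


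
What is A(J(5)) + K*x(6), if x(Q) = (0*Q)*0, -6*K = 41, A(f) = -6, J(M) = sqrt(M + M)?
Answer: -6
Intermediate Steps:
J(M) = sqrt(2)*sqrt(M) (J(M) = sqrt(2*M) = sqrt(2)*sqrt(M))
K = -41/6 (K = -1/6*41 = -41/6 ≈ -6.8333)
x(Q) = 0 (x(Q) = 0*0 = 0)
A(J(5)) + K*x(6) = -6 - 41/6*0 = -6 + 0 = -6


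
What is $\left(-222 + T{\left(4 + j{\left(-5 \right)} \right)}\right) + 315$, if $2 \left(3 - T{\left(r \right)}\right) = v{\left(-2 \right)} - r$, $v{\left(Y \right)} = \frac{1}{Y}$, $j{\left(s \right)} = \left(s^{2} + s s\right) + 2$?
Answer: $\frac{497}{4} \approx 124.25$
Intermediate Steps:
$j{\left(s \right)} = 2 + 2 s^{2}$ ($j{\left(s \right)} = \left(s^{2} + s^{2}\right) + 2 = 2 s^{2} + 2 = 2 + 2 s^{2}$)
$T{\left(r \right)} = \frac{13}{4} + \frac{r}{2}$ ($T{\left(r \right)} = 3 - \frac{\frac{1}{-2} - r}{2} = 3 - \frac{- \frac{1}{2} - r}{2} = 3 + \left(\frac{1}{4} + \frac{r}{2}\right) = \frac{13}{4} + \frac{r}{2}$)
$\left(-222 + T{\left(4 + j{\left(-5 \right)} \right)}\right) + 315 = \left(-222 + \left(\frac{13}{4} + \frac{4 + \left(2 + 2 \left(-5\right)^{2}\right)}{2}\right)\right) + 315 = \left(-222 + \left(\frac{13}{4} + \frac{4 + \left(2 + 2 \cdot 25\right)}{2}\right)\right) + 315 = \left(-222 + \left(\frac{13}{4} + \frac{4 + \left(2 + 50\right)}{2}\right)\right) + 315 = \left(-222 + \left(\frac{13}{4} + \frac{4 + 52}{2}\right)\right) + 315 = \left(-222 + \left(\frac{13}{4} + \frac{1}{2} \cdot 56\right)\right) + 315 = \left(-222 + \left(\frac{13}{4} + 28\right)\right) + 315 = \left(-222 + \frac{125}{4}\right) + 315 = - \frac{763}{4} + 315 = \frac{497}{4}$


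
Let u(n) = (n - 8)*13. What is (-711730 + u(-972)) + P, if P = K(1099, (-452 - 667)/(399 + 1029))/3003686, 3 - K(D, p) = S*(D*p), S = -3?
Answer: -147973467132039/204250648 ≈ -7.2447e+5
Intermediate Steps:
u(n) = -104 + 13*n (u(n) = (-8 + n)*13 = -104 + 13*n)
K(D, p) = 3 + 3*D*p (K(D, p) = 3 - (-3)*D*p = 3 + 3*D*p)
P = -175479/204250648 (P = (3 + 3*1099*((-452 - 667)/(399 + 1029)))/3003686 = (3 + 3*1099*(-1119/1428))*(1/3003686) = (3 + 3*1099*(-1119*1/1428))*(1/3003686) = (3 + 3*1099*(-373/476))*(1/3003686) = (3 - 175683/68)*(1/3003686) = -175479/68*1/3003686 = -175479/204250648 ≈ -0.00085914)
(-711730 + u(-972)) + P = (-711730 + (-104 + 13*(-972))) - 175479/204250648 = (-711730 + (-104 - 12636)) - 175479/204250648 = (-711730 - 12740) - 175479/204250648 = -724470 - 175479/204250648 = -147973467132039/204250648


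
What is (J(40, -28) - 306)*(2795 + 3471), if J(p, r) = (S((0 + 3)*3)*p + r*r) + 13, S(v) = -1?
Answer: 2825966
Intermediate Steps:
J(p, r) = 13 + r² - p (J(p, r) = (-p + r*r) + 13 = (-p + r²) + 13 = (r² - p) + 13 = 13 + r² - p)
(J(40, -28) - 306)*(2795 + 3471) = ((13 + (-28)² - 1*40) - 306)*(2795 + 3471) = ((13 + 784 - 40) - 306)*6266 = (757 - 306)*6266 = 451*6266 = 2825966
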